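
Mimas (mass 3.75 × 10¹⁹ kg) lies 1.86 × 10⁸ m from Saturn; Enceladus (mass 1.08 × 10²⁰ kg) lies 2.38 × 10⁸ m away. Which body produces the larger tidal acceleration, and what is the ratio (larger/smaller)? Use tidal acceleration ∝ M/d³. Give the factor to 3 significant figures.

Compare M/d³ for the two perturbers:
Mimas: (3.75 × 10¹⁹) / (1.86 × 10⁸)³ = 5.828 × 10⁻⁶
Enceladus: (1.08 × 10²⁰) / (2.38 × 10⁸)³ = 8.011 × 10⁻⁶
Ratio (larger/smaller) = 1.37

Enceladus, by a factor of ≈ 1.37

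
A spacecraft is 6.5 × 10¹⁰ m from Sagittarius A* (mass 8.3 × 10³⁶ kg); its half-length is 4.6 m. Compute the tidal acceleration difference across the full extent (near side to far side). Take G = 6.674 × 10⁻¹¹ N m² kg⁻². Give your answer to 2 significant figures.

3.7 × 10⁻⁵ m/s²

The field gradient is 2GM/d³; across the full diameter 2r the difference is 4GMr/d³.
Δa = 4GMr/d³
   = 4 × (6.674 × 10⁻¹¹) × (8.3 × 10³⁶) × (4.6) / (6.5 × 10¹⁰)³
   = 3.7 × 10⁻⁵ m/s²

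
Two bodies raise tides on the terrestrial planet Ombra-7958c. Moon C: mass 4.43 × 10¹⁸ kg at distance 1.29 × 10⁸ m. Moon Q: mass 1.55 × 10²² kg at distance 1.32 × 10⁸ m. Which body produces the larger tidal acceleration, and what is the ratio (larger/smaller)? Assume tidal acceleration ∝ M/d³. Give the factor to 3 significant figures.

Moon Q, by a factor of ≈ 3270

Compare M/d³ for the two perturbers:
Moon C: (4.43 × 10¹⁸) / (1.29 × 10⁸)³ = 2.064 × 10⁻⁶
Moon Q: (1.55 × 10²²) / (1.32 × 10⁸)³ = 6.739 × 10⁻³
Ratio (larger/smaller) = 3270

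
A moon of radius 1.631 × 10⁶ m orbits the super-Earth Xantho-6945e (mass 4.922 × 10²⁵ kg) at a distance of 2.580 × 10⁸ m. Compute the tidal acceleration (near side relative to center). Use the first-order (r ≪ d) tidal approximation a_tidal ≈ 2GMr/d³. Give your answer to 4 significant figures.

6.240 × 10⁻⁴ m/s²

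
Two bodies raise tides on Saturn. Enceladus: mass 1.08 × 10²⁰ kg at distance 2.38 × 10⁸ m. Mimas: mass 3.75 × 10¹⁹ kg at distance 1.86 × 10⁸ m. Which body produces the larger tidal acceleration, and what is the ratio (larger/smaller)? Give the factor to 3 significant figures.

Enceladus, by a factor of ≈ 1.37

Compare M/d³ for the two perturbers:
Enceladus: (1.08 × 10²⁰) / (2.38 × 10⁸)³ = 8.011 × 10⁻⁶
Mimas: (3.75 × 10¹⁹) / (1.86 × 10⁸)³ = 5.828 × 10⁻⁶
Ratio (larger/smaller) = 1.37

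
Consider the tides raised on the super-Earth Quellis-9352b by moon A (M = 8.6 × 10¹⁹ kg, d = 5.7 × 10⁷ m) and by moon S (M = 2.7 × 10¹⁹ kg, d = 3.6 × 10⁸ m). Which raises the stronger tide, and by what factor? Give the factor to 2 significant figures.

Tidal stretch scales as M/d³; compute that for each body.
Moon A: (8.6 × 10¹⁹) / (5.7 × 10⁷)³ = 4.644 × 10⁻⁴
Moon S: (2.7 × 10¹⁹) / (3.6 × 10⁸)³ = 5.787 × 10⁻⁷
Ratio (larger/smaller) = 800

Moon A, by a factor of ≈ 800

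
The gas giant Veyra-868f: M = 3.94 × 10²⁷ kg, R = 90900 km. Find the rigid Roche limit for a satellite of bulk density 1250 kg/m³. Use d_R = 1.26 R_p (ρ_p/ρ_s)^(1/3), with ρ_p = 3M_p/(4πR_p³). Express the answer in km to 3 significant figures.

ρ_p = 3M_p/(4πR_p³) = 3 × (3.94 × 10²⁷) / (4π × (9.09 × 10⁷ m)³) = 1250 kg/m³
d_R = 1.26 × 90900 km × (1250/1250)^(1/3)
    = 1.15 × 10⁵ km

1.15 × 10⁵ km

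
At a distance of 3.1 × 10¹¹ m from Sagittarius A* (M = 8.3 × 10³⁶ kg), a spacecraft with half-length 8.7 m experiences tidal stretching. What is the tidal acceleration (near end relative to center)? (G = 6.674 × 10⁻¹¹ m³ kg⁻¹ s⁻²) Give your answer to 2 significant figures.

The tidal stretch is the gradient of GM/d² times the body's extent r, hence the 1/d³ dependence.
Δg = 2GMr/d³
   = 2 × (6.674 × 10⁻¹¹) × (8.3 × 10³⁶) × (8.7) / (3.1 × 10¹¹)³
   = 3.2 × 10⁻⁷ m/s²

3.2 × 10⁻⁷ m/s²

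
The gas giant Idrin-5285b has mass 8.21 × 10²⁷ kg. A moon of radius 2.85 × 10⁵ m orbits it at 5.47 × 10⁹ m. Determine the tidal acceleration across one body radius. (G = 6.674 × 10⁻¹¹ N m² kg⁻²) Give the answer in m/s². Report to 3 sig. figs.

1.91 × 10⁻⁶ m/s²

Δg = 2GMr/d³
   = 2 × (6.674 × 10⁻¹¹) × (8.21 × 10²⁷) × (2.85 × 10⁵) / (5.47 × 10⁹)³
   = 1.91 × 10⁻⁶ m/s²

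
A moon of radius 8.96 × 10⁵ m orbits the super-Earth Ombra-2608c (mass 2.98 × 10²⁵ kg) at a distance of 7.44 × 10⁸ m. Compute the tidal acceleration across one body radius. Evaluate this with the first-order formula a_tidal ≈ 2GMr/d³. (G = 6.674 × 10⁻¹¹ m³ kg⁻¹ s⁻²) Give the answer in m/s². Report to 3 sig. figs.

8.65 × 10⁻⁶ m/s²

a_tidal = 2GMr/d³
        = 2 × (6.674 × 10⁻¹¹) × (2.98 × 10²⁵) × (8.96 × 10⁵) / (7.44 × 10⁸)³
        = 8.65 × 10⁻⁶ m/s²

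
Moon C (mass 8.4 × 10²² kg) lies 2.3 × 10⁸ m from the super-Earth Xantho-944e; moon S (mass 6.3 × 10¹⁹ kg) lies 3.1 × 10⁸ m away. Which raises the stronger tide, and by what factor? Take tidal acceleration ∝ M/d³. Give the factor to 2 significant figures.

Tidal stretch scales as M/d³; compute that for each body.
Moon C: (8.4 × 10²²) / (2.3 × 10⁸)³ = 6.904 × 10⁻³
Moon S: (6.3 × 10¹⁹) / (3.1 × 10⁸)³ = 2.115 × 10⁻⁶
Ratio (larger/smaller) = 3300

Moon C, by a factor of ≈ 3300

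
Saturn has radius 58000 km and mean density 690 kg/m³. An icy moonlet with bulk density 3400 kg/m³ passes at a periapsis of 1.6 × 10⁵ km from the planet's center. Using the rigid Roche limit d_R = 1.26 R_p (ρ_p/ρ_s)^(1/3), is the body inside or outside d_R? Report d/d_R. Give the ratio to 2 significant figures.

outside; d/d_R ≈ 3.7

d_R = 1.26 × (58000 km) × (690/3400)^(1/3) = 42950 km
d/d_R = (1.6 × 10⁵) / (42950) = 3.7
Since d/d_R > 1, the body is outside the Roche limit.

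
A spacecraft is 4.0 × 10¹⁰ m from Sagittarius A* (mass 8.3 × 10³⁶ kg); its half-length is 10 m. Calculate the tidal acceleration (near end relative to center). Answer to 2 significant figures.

Δg = 2GMr/d³
   = 2 × (6.674 × 10⁻¹¹) × (8.3 × 10³⁶) × (10) / (4.0 × 10¹⁰)³
   = 1.7 × 10⁻⁴ m/s²

1.7 × 10⁻⁴ m/s²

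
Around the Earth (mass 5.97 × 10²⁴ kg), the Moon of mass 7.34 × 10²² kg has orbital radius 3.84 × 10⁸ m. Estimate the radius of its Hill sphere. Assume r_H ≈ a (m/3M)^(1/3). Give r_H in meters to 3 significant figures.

r_H ≈ a (m/3M)^(1/3)
    = (3.84 × 10⁸) × (7.34 × 10²² / (3 × 5.97 × 10²⁴))^(1/3)
    = 6.15 × 10⁷ m

6.15 × 10⁷ m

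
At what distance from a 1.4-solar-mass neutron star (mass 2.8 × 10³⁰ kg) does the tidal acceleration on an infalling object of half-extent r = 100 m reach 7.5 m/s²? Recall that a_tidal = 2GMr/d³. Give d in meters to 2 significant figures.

1.7 × 10⁷ m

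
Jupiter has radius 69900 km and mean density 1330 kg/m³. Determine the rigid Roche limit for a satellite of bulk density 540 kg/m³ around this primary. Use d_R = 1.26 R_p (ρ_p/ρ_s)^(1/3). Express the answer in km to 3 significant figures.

d_R = 1.26 × 69900 km × (1330/540)^(1/3)
    = 1.19 × 10⁵ km

1.19 × 10⁵ km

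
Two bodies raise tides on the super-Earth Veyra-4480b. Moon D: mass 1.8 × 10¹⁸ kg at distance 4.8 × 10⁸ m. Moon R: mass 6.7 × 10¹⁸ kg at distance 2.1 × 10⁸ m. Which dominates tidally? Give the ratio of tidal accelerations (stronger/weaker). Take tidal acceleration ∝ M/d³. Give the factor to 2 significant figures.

The tide-raising term goes as M/d³ (the gradient of a 1/d² field).
Moon D: (1.8 × 10¹⁸) / (4.8 × 10⁸)³ = 1.628 × 10⁻⁸
Moon R: (6.7 × 10¹⁸) / (2.1 × 10⁸)³ = 7.235 × 10⁻⁷
Ratio (larger/smaller) = 44

Moon R, by a factor of ≈ 44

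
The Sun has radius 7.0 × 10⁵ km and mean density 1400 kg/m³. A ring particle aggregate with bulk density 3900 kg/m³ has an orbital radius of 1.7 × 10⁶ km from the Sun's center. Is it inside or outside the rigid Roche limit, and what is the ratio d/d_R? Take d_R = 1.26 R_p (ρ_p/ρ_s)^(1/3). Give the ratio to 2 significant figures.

outside; d/d_R ≈ 2.7

d_R = 1.26 × (7.0 × 10⁵ km) × (1400/3900)^(1/3) = 6.268 × 10⁵ km
d/d_R = (1.7 × 10⁶) / (6.268 × 10⁵) = 2.7
Since d/d_R > 1, the body is outside the Roche limit.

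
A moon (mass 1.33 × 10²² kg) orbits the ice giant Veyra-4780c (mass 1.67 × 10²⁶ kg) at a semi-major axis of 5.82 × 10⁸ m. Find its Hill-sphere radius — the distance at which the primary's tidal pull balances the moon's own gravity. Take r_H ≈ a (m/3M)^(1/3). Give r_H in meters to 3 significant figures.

1.74 × 10⁷ m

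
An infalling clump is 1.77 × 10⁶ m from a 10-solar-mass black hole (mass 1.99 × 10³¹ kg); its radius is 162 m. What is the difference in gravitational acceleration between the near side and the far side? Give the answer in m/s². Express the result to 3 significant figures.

Near-to-far spans 2r, so the tidal difference is twice the near-to-center value: 4GMr/d³.
a_tidal = 4GMr/d³
        = 4 × (6.674 × 10⁻¹¹) × (1.99 × 10³¹) × (162) / (1.77 × 10⁶)³
        = 1.55 × 10⁵ m/s²

1.55 × 10⁵ m/s²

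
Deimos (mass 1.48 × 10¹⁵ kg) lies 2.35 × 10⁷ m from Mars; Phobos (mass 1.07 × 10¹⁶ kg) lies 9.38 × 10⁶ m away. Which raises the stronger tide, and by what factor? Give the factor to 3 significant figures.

Phobos, by a factor of ≈ 114

The tide-raising term goes as M/d³ (the gradient of a 1/d² field).
Deimos: (1.48 × 10¹⁵) / (2.35 × 10⁷)³ = 1.140 × 10⁻⁷
Phobos: (1.07 × 10¹⁶) / (9.38 × 10⁶)³ = 1.297 × 10⁻⁵
Ratio (larger/smaller) = 114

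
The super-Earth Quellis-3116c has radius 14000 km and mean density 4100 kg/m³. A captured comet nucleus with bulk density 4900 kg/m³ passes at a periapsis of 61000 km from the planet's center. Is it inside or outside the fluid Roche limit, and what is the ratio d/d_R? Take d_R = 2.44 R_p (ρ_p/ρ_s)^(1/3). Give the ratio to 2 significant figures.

d_R = 2.44 × (14000 km) × (4100/4900)^(1/3) = 32190 km
d/d_R = (61000) / (32190) = 1.9
Since d/d_R > 1, the body is outside the Roche limit.

outside; d/d_R ≈ 1.9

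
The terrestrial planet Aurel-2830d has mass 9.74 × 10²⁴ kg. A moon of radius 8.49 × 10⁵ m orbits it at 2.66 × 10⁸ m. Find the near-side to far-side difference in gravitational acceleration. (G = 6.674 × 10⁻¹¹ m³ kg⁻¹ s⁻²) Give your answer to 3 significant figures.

1.17 × 10⁻⁴ m/s²

a_tidal = 4GMr/d³
        = 4 × (6.674 × 10⁻¹¹) × (9.74 × 10²⁴) × (8.49 × 10⁵) / (2.66 × 10⁸)³
        = 1.17 × 10⁻⁴ m/s²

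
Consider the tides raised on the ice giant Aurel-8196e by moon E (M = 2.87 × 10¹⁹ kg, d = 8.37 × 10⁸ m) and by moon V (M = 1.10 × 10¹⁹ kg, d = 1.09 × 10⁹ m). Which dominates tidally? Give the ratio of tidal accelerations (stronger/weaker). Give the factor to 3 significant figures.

Tidal stretch scales as M/d³; compute that for each body.
Moon E: (2.87 × 10¹⁹) / (8.37 × 10⁸)³ = 4.894 × 10⁻⁸
Moon V: (1.10 × 10¹⁹) / (1.09 × 10⁹)³ = 8.494 × 10⁻⁹
Ratio (larger/smaller) = 5.76

Moon E, by a factor of ≈ 5.76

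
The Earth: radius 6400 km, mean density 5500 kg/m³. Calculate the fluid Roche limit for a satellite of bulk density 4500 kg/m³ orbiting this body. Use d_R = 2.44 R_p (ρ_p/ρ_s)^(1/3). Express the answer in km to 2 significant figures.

17000 km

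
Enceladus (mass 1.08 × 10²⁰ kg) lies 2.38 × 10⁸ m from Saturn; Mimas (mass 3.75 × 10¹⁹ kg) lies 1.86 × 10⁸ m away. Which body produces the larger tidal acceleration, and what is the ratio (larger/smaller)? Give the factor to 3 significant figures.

Tidal stretch scales as M/d³; compute that for each body.
Enceladus: (1.08 × 10²⁰) / (2.38 × 10⁸)³ = 8.011 × 10⁻⁶
Mimas: (3.75 × 10¹⁹) / (1.86 × 10⁸)³ = 5.828 × 10⁻⁶
Ratio (larger/smaller) = 1.37

Enceladus, by a factor of ≈ 1.37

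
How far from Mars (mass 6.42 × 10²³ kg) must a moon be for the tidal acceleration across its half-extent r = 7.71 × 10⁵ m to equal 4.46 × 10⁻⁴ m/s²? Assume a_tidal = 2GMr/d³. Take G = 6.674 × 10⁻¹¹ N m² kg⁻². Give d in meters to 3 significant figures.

5.29 × 10⁷ m

2GMr/d³ = a_tidal  ⇒  d = (2GMr / a_tidal)^(1/3)
d = (2 × 6.674×10⁻¹¹ × (6.42 × 10²³) × (7.71 × 10⁵) / (4.46 × 10⁻⁴))^(1/3)
  = 5.29 × 10⁷ m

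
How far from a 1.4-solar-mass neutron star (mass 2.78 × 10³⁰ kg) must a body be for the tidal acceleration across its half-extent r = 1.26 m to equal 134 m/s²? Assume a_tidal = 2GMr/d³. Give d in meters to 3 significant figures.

1.52 × 10⁶ m

2GMr/d³ = a_tidal  ⇒  d = (2GMr / a_tidal)^(1/3)
d = (2 × 6.674×10⁻¹¹ × (2.78 × 10³⁰) × (1.26) / (134))^(1/3)
  = 1.52 × 10⁶ m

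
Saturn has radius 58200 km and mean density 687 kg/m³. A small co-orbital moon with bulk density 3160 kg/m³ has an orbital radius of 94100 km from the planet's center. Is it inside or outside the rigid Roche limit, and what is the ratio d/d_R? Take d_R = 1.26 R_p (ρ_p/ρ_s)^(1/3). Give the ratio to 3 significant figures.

outside; d/d_R ≈ 2.13

d_R = 1.26 × (58200 km) × (687/3160)^(1/3) = 44090 km
d/d_R = (94100) / (44090) = 2.13
Since d/d_R > 1, the body is outside the Roche limit.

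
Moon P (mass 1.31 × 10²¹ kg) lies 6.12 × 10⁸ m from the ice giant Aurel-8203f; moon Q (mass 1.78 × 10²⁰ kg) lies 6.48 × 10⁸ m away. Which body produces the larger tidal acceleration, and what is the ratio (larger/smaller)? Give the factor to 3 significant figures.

Tidal stretch scales as M/d³; compute that for each body.
Moon P: (1.31 × 10²¹) / (6.12 × 10⁸)³ = 5.715 × 10⁻⁶
Moon Q: (1.78 × 10²⁰) / (6.48 × 10⁸)³ = 6.542 × 10⁻⁷
Ratio (larger/smaller) = 8.74

Moon P, by a factor of ≈ 8.74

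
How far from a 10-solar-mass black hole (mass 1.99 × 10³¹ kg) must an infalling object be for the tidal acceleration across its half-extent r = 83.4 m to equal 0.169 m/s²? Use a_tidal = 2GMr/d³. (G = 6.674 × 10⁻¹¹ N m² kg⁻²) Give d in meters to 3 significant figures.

2GMr/d³ = a_tidal  ⇒  d = (2GMr / a_tidal)^(1/3)
d = (2 × 6.674×10⁻¹¹ × (1.99 × 10³¹) × (83.4) / (0.169))^(1/3)
  = 1.09 × 10⁸ m

1.09 × 10⁸ m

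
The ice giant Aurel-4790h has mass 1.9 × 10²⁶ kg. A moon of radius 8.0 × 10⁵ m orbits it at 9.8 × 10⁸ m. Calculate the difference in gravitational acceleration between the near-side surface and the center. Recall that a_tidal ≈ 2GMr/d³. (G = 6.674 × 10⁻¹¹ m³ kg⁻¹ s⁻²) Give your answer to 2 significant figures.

The tidal stretch is the gradient of GM/d² times the body's extent r, hence the 1/d³ dependence.
a_tidal = 2GMr/d³
        = 2 × (6.674 × 10⁻¹¹) × (1.9 × 10²⁶) × (8.0 × 10⁵) / (9.8 × 10⁸)³
        = 2.2 × 10⁻⁵ m/s²

2.2 × 10⁻⁵ m/s²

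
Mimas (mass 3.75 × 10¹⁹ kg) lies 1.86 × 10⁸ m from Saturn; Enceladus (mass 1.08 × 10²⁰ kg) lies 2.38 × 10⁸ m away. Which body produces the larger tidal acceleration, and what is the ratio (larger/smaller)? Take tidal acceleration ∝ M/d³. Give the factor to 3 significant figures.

Enceladus, by a factor of ≈ 1.37

Compare M/d³ for the two perturbers:
Mimas: (3.75 × 10¹⁹) / (1.86 × 10⁸)³ = 5.828 × 10⁻⁶
Enceladus: (1.08 × 10²⁰) / (2.38 × 10⁸)³ = 8.011 × 10⁻⁶
Ratio (larger/smaller) = 1.37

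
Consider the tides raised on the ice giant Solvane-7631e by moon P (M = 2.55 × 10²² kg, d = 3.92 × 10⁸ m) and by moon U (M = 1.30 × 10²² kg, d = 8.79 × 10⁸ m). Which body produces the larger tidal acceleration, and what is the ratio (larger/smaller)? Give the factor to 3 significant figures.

Compare M/d³ for the two perturbers:
Moon P: (2.55 × 10²²) / (3.92 × 10⁸)³ = 4.233 × 10⁻⁴
Moon U: (1.30 × 10²²) / (8.79 × 10⁸)³ = 1.914 × 10⁻⁵
Ratio (larger/smaller) = 22.1

Moon P, by a factor of ≈ 22.1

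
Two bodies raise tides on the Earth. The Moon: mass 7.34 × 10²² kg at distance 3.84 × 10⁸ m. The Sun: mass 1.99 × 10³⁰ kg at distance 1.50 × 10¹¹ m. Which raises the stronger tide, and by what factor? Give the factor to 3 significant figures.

Tidal stretch scales as M/d³; compute that for each body.
The Moon: (7.34 × 10²²) / (3.84 × 10⁸)³ = 1.296 × 10⁻³
The Sun: (1.99 × 10³⁰) / (1.50 × 10¹¹)³ = 5.896 × 10⁻⁴
Ratio (larger/smaller) = 2.20

The Moon, by a factor of ≈ 2.20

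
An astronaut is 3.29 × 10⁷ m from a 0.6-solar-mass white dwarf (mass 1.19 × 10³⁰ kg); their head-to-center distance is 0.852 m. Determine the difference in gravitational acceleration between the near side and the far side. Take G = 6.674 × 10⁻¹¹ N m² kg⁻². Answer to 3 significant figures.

Δa = 4GMr/d³
   = 4 × (6.674 × 10⁻¹¹) × (1.19 × 10³⁰) × (0.852) / (3.29 × 10⁷)³
   = 7.60 × 10⁻³ m/s²

7.60 × 10⁻³ m/s²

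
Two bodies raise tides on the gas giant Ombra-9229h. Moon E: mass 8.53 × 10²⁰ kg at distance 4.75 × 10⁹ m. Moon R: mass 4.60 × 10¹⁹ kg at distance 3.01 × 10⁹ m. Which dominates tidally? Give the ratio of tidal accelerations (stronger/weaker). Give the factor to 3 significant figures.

Moon E, by a factor of ≈ 4.72

Compare M/d³ for the two perturbers:
Moon E: (8.53 × 10²⁰) / (4.75 × 10⁹)³ = 7.959 × 10⁻⁹
Moon R: (4.60 × 10¹⁹) / (3.01 × 10⁹)³ = 1.687 × 10⁻⁹
Ratio (larger/smaller) = 4.72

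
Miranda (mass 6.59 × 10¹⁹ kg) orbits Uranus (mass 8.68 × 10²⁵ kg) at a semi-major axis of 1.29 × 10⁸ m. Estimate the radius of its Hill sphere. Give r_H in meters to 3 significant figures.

r_H ≈ a (m/3M)^(1/3)
    = (1.29 × 10⁸) × (6.59 × 10¹⁹ / (3 × 8.68 × 10²⁵))^(1/3)
    = 8.16 × 10⁵ m

8.16 × 10⁵ m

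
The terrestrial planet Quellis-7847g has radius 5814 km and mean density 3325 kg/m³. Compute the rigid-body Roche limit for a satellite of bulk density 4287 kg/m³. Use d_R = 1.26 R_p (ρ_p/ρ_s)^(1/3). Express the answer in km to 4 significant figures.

6731 km

d_R = 1.26 × 5814 km × (3325/4287)^(1/3)
    = 6731 km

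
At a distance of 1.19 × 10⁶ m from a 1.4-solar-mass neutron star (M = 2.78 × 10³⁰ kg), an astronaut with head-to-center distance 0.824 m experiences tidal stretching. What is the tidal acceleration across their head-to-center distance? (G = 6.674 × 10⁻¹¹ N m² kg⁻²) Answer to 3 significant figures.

1.81 × 10² m/s²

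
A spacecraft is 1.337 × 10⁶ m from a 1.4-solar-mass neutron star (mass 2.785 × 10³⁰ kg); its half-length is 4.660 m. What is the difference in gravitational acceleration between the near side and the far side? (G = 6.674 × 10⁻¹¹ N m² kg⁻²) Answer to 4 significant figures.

Near-to-far spans 2r, so the tidal difference is twice the near-to-center value: 4GMr/d³.
Δa = 4GMr/d³
   = 4 × (6.674 × 10⁻¹¹) × (2.785 × 10³⁰) × (4.660) / (1.337 × 10⁶)³
   = 1.450 × 10³ m/s²

1.450 × 10³ m/s²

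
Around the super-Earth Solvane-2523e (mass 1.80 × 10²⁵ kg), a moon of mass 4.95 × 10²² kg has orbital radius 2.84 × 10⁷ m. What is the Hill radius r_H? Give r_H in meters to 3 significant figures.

r_H ≈ a (m/3M)^(1/3)
    = (2.84 × 10⁷) × (4.95 × 10²² / (3 × 1.80 × 10²⁵))^(1/3)
    = 2.76 × 10⁶ m

2.76 × 10⁶ m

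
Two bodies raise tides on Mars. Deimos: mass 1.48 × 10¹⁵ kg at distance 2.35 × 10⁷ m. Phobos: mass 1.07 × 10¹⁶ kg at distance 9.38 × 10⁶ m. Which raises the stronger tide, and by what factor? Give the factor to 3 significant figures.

Phobos, by a factor of ≈ 114

Tidal acceleration ∝ M/d³, so compare M/d³ for each.
Deimos: (1.48 × 10¹⁵) / (2.35 × 10⁷)³ = 1.140 × 10⁻⁷
Phobos: (1.07 × 10¹⁶) / (9.38 × 10⁶)³ = 1.297 × 10⁻⁵
Ratio (larger/smaller) = 114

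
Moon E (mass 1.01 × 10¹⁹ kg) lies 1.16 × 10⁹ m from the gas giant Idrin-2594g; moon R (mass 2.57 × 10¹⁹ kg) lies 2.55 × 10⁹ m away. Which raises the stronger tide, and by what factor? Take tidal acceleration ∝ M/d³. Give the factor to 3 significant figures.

Moon E, by a factor of ≈ 4.17

Tidal acceleration ∝ M/d³, so compare M/d³ for each.
Moon E: (1.01 × 10¹⁹) / (1.16 × 10⁹)³ = 6.471 × 10⁻⁹
Moon R: (2.57 × 10¹⁹) / (2.55 × 10⁹)³ = 1.550 × 10⁻⁹
Ratio (larger/smaller) = 4.17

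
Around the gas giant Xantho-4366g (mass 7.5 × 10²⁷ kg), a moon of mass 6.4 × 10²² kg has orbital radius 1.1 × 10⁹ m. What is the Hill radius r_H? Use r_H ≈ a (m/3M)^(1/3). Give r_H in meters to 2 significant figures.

1.6 × 10⁷ m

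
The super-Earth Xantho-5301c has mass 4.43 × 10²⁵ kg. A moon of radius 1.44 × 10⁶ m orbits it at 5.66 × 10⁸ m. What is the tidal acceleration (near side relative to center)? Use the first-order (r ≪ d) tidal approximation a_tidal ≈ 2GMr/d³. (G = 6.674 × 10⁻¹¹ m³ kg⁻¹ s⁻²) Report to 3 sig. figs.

4.70 × 10⁻⁵ m/s²

Δg = 2GMr/d³
   = 2 × (6.674 × 10⁻¹¹) × (4.43 × 10²⁵) × (1.44 × 10⁶) / (5.66 × 10⁸)³
   = 4.70 × 10⁻⁵ m/s²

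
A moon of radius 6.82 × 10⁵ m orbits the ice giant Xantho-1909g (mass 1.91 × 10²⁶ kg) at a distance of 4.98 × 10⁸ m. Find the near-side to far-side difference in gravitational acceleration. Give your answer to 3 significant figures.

2.82 × 10⁻⁴ m/s²

Δa = 4GMr/d³
   = 4 × (6.674 × 10⁻¹¹) × (1.91 × 10²⁶) × (6.82 × 10⁵) / (4.98 × 10⁸)³
   = 2.82 × 10⁻⁴ m/s²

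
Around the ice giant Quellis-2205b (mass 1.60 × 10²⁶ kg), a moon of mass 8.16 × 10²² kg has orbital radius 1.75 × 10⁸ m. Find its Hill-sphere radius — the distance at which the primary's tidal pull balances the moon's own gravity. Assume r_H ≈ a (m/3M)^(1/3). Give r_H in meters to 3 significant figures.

9.69 × 10⁶ m

r_H ≈ a (m/3M)^(1/3)
    = (1.75 × 10⁸) × (8.16 × 10²² / (3 × 1.60 × 10²⁶))^(1/3)
    = 9.69 × 10⁶ m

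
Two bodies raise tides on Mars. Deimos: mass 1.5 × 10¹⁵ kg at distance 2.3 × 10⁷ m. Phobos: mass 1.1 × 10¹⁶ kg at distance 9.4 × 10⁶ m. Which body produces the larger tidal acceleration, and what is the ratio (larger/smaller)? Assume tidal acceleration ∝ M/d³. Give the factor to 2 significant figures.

Phobos, by a factor of ≈ 110

Tidal stretch scales as M/d³; compute that for each body.
Deimos: (1.5 × 10¹⁵) / (2.3 × 10⁷)³ = 1.233 × 10⁻⁷
Phobos: (1.1 × 10¹⁶) / (9.4 × 10⁶)³ = 1.324 × 10⁻⁵
Ratio (larger/smaller) = 110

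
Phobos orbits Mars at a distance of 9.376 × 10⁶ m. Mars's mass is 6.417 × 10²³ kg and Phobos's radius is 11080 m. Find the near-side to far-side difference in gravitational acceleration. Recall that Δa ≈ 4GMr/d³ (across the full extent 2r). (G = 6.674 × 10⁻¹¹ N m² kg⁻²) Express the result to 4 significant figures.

Differencing GM/(d−r)² and GM/(d+r)² to first order in r/d gives 4GMr/d³.
a_tidal = 4GMr/d³
        = 4 × (6.674 × 10⁻¹¹) × (6.417 × 10²³) × (11080) / (9.376 × 10⁶)³
        = 2.303 × 10⁻³ m/s²

2.303 × 10⁻³ m/s²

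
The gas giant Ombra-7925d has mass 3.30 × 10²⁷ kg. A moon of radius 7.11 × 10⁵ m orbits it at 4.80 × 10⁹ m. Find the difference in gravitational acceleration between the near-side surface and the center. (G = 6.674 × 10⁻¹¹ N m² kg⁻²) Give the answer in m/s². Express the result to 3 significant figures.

2.83 × 10⁻⁶ m/s²

a_tidal = 2GMr/d³
        = 2 × (6.674 × 10⁻¹¹) × (3.30 × 10²⁷) × (7.11 × 10⁵) / (4.80 × 10⁹)³
        = 2.83 × 10⁻⁶ m/s²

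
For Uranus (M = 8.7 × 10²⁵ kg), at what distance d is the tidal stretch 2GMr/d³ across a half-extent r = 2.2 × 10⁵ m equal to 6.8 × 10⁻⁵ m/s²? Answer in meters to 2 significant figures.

2GMr/d³ = a_tidal  ⇒  d = (2GMr / a_tidal)^(1/3)
d = (2 × 6.674×10⁻¹¹ × (8.7 × 10²⁵) × (2.2 × 10⁵) / (6.8 × 10⁻⁵))^(1/3)
  = 3.3 × 10⁸ m

3.3 × 10⁸ m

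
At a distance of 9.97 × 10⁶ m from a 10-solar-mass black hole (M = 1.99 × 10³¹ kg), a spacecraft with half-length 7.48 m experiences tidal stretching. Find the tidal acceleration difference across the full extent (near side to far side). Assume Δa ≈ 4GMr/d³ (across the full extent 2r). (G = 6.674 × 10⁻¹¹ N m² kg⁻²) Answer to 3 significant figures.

4.01 × 10¹ m/s²

Differencing GM/(d−r)² and GM/(d+r)² to first order in r/d gives 4GMr/d³.
a_tidal = 4GMr/d³
        = 4 × (6.674 × 10⁻¹¹) × (1.99 × 10³¹) × (7.48) / (9.97 × 10⁶)³
        = 4.01 × 10¹ m/s²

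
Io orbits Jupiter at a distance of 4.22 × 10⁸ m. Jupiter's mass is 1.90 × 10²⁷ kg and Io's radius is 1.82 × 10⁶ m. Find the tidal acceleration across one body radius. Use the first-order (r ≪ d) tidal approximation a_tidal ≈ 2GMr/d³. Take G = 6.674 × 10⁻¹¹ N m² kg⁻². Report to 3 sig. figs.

6.14 × 10⁻³ m/s²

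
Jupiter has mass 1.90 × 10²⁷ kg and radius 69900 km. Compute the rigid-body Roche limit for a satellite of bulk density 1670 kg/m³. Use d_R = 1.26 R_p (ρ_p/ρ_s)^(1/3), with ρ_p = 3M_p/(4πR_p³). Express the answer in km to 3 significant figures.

81600 km

ρ_p = 3M_p/(4πR_p³) = 3 × (1.90 × 10²⁷) / (4π × (6.99 × 10⁷ m)³) = 1330 kg/m³
d_R = 1.26 × 69900 km × (1330/1670)^(1/3)
    = 81600 km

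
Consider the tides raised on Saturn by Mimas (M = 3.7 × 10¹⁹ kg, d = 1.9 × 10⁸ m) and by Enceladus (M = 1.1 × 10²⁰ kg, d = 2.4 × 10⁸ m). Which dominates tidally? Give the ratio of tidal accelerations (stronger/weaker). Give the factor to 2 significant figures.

The tide-raising term goes as M/d³ (the gradient of a 1/d² field).
Mimas: (3.7 × 10¹⁹) / (1.9 × 10⁸)³ = 5.394 × 10⁻⁶
Enceladus: (1.1 × 10²⁰) / (2.4 × 10⁸)³ = 7.957 × 10⁻⁶
Ratio (larger/smaller) = 1.5

Enceladus, by a factor of ≈ 1.5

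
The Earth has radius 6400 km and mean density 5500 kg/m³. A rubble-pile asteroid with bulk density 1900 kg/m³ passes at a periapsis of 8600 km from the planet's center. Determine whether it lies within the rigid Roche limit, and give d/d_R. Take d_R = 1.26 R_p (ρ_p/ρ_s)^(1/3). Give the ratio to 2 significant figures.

d_R = 1.26 × (6400 km) × (5500/1900)^(1/3) = 11490 km
d/d_R = (8600) / (11490) = 0.75
Since d/d_R < 1, the body is inside the Roche limit.

inside; d/d_R ≈ 0.75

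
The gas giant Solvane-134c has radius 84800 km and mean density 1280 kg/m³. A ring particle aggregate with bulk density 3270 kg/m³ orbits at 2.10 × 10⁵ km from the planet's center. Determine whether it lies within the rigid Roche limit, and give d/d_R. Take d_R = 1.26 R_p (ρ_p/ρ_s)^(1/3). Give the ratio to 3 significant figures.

d_R = 1.26 × (84800 km) × (1280/3270)^(1/3) = 78160 km
d/d_R = (2.10 × 10⁵) / (78160) = 2.69
Since d/d_R > 1, the body is outside the Roche limit.

outside; d/d_R ≈ 2.69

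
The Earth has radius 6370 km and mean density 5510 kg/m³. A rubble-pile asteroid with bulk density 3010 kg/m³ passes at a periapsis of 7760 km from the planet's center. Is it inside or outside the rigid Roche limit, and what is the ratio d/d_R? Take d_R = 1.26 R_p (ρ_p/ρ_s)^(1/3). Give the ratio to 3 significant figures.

d_R = 1.26 × (6370 km) × (5510/3010)^(1/3) = 9818 km
d/d_R = (7760) / (9818) = 0.790
Since d/d_R < 1, the body is inside the Roche limit.

inside; d/d_R ≈ 0.790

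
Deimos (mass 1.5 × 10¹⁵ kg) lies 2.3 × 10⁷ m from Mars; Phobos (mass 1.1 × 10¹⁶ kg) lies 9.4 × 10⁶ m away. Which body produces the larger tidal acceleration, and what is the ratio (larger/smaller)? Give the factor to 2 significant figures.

Phobos, by a factor of ≈ 110

Compare M/d³ for the two perturbers:
Deimos: (1.5 × 10¹⁵) / (2.3 × 10⁷)³ = 1.233 × 10⁻⁷
Phobos: (1.1 × 10¹⁶) / (9.4 × 10⁶)³ = 1.324 × 10⁻⁵
Ratio (larger/smaller) = 110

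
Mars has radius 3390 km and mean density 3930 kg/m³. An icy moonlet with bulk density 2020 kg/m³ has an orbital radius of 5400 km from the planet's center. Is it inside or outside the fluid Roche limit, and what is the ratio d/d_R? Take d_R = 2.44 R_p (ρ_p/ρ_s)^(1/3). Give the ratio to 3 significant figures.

inside; d/d_R ≈ 0.523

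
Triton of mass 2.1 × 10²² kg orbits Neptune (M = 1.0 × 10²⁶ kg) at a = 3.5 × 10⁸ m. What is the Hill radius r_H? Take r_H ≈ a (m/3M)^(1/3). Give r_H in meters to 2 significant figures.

1.4 × 10⁷ m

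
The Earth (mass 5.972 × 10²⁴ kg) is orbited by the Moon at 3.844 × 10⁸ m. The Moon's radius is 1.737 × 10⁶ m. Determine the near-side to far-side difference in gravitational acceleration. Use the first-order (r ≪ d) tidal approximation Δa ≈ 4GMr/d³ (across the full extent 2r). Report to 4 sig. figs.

4.875 × 10⁻⁵ m/s²

a_tidal = 4GMr/d³
        = 4 × (6.674 × 10⁻¹¹) × (5.972 × 10²⁴) × (1.737 × 10⁶) / (3.844 × 10⁸)³
        = 4.875 × 10⁻⁵ m/s²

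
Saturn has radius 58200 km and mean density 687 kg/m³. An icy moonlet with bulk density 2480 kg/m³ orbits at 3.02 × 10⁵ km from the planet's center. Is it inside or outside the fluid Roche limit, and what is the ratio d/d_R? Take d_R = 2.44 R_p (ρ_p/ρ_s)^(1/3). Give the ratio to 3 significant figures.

outside; d/d_R ≈ 3.26

d_R = 2.44 × (58200 km) × (687/2480)^(1/3) = 92570 km
d/d_R = (3.02 × 10⁵) / (92570) = 3.26
Since d/d_R > 1, the body is outside the Roche limit.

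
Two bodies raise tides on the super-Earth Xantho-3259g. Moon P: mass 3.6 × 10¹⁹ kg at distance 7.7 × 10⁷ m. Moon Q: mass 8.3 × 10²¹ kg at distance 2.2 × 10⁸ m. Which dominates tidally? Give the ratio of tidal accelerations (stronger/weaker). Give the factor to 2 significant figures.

Moon Q, by a factor of ≈ 9.9

Tidal stretch scales as M/d³; compute that for each body.
Moon P: (3.6 × 10¹⁹) / (7.7 × 10⁷)³ = 7.886 × 10⁻⁵
Moon Q: (8.3 × 10²¹) / (2.2 × 10⁸)³ = 7.795 × 10⁻⁴
Ratio (larger/smaller) = 9.9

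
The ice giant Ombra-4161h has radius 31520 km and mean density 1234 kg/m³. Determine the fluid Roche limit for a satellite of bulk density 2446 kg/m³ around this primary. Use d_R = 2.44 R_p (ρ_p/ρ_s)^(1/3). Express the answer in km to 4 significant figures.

61230 km

d_R = 2.44 × 31520 km × (1234/2446)^(1/3)
    = 61230 km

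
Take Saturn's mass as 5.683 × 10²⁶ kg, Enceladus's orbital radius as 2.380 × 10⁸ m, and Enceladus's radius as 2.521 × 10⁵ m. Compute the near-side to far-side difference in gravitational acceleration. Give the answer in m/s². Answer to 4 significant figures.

2.837 × 10⁻³ m/s²

Differencing GM/(d−r)² and GM/(d+r)² to first order in r/d gives 4GMr/d³.
a_tidal = 4GMr/d³
        = 4 × (6.674 × 10⁻¹¹) × (5.683 × 10²⁶) × (2.521 × 10⁵) / (2.380 × 10⁸)³
        = 2.837 × 10⁻³ m/s²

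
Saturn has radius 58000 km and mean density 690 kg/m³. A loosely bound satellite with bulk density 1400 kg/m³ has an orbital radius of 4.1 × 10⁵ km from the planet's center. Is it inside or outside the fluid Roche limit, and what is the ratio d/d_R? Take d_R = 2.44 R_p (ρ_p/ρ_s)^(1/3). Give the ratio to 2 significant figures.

outside; d/d_R ≈ 3.7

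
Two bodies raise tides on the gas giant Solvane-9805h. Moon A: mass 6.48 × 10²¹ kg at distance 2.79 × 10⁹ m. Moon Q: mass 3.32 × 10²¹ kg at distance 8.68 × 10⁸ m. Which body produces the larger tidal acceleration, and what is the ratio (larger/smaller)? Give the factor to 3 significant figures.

Moon Q, by a factor of ≈ 17.0

Tidal stretch scales as M/d³; compute that for each body.
Moon A: (6.48 × 10²¹) / (2.79 × 10⁹)³ = 2.984 × 10⁻⁷
Moon Q: (3.32 × 10²¹) / (8.68 × 10⁸)³ = 5.077 × 10⁻⁶
Ratio (larger/smaller) = 17.0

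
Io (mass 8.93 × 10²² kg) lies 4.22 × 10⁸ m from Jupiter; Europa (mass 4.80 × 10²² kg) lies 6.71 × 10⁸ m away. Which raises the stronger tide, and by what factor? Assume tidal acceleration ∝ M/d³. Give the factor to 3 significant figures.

Io, by a factor of ≈ 7.48

Tidal stretch scales as M/d³; compute that for each body.
Io: (8.93 × 10²²) / (4.22 × 10⁸)³ = 1.188 × 10⁻³
Europa: (4.80 × 10²²) / (6.71 × 10⁸)³ = 1.589 × 10⁻⁴
Ratio (larger/smaller) = 7.48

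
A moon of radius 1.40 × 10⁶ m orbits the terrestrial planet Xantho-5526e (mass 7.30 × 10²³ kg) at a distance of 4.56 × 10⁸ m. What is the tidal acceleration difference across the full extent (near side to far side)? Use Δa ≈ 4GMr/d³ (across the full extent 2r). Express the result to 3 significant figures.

Δa = 4GMr/d³
   = 4 × (6.674 × 10⁻¹¹) × (7.30 × 10²³) × (1.40 × 10⁶) / (4.56 × 10⁸)³
   = 2.88 × 10⁻⁶ m/s²

2.88 × 10⁻⁶ m/s²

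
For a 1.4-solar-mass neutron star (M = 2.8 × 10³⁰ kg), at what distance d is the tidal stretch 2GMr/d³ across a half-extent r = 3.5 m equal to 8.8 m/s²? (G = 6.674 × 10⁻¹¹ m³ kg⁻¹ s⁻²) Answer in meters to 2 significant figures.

2GMr/d³ = a_tidal  ⇒  d = (2GMr / a_tidal)^(1/3)
d = (2 × 6.674×10⁻¹¹ × (2.8 × 10³⁰) × (3.5) / (8.8))^(1/3)
  = 5.3 × 10⁶ m

5.3 × 10⁶ m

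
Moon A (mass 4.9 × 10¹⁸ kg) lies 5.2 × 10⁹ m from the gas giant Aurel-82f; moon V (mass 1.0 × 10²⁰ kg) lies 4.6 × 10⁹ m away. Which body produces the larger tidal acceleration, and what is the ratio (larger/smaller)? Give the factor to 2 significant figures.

Moon V, by a factor of ≈ 29

The tide-raising term goes as M/d³ (the gradient of a 1/d² field).
Moon A: (4.9 × 10¹⁸) / (5.2 × 10⁹)³ = 3.485 × 10⁻¹¹
Moon V: (1.0 × 10²⁰) / (4.6 × 10⁹)³ = 1.027 × 10⁻⁹
Ratio (larger/smaller) = 29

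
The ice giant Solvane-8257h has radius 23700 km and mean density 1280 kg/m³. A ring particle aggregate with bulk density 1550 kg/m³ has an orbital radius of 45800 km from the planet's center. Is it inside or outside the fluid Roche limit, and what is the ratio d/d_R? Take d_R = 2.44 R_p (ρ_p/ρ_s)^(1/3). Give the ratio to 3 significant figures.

inside; d/d_R ≈ 0.844

d_R = 2.44 × (23700 km) × (1280/1550)^(1/3) = 54250 km
d/d_R = (45800) / (54250) = 0.844
Since d/d_R < 1, the body is inside the Roche limit.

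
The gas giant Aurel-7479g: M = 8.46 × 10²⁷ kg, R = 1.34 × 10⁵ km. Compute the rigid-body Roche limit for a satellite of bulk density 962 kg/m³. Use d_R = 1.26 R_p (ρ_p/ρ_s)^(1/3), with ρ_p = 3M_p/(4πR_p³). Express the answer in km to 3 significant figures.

1.61 × 10⁵ km

ρ_p = 3M_p/(4πR_p³) = 3 × (8.46 × 10²⁷) / (4π × (1.34 × 10⁸ m)³) = 839 kg/m³
d_R = 1.26 × 1.34 × 10⁵ km × (839/962)^(1/3)
    = 1.61 × 10⁵ km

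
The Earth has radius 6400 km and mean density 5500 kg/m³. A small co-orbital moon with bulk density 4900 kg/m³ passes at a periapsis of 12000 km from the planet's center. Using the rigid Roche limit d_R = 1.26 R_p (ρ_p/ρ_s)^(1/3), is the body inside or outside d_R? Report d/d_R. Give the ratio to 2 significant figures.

d_R = 1.26 × (6400 km) × (5500/4900)^(1/3) = 8381 km
d/d_R = (12000) / (8381) = 1.4
Since d/d_R > 1, the body is outside the Roche limit.

outside; d/d_R ≈ 1.4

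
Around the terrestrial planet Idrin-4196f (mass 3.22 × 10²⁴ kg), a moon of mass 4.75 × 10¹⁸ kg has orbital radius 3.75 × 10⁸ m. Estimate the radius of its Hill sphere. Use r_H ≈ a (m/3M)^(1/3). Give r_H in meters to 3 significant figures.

r_H ≈ a (m/3M)^(1/3)
    = (3.75 × 10⁸) × (4.75 × 10¹⁸ / (3 × 3.22 × 10²⁴))^(1/3)
    = 2.96 × 10⁶ m

2.96 × 10⁶ m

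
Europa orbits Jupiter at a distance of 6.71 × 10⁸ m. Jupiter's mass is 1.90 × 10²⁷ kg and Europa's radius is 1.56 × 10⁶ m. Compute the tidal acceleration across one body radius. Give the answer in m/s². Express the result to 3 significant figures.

1.31 × 10⁻³ m/s²

The tidal stretch is the gradient of GM/d² times the body's extent r, hence the 1/d³ dependence.
a_tidal = 2GMr/d³
        = 2 × (6.674 × 10⁻¹¹) × (1.90 × 10²⁷) × (1.56 × 10⁶) / (6.71 × 10⁸)³
        = 1.31 × 10⁻³ m/s²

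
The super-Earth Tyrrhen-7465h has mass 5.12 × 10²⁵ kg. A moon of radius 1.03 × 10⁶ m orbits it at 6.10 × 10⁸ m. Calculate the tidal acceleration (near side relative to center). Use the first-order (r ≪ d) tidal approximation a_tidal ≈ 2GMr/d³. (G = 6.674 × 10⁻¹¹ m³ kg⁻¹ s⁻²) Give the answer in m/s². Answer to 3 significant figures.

3.10 × 10⁻⁵ m/s²

Δa = 2GMr/d³
   = 2 × (6.674 × 10⁻¹¹) × (5.12 × 10²⁵) × (1.03 × 10⁶) / (6.10 × 10⁸)³
   = 3.10 × 10⁻⁵ m/s²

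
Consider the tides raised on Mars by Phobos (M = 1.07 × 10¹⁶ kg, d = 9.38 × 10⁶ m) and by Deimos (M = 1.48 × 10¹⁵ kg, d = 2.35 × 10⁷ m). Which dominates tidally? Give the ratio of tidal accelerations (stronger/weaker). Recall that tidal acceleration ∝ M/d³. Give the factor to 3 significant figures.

Phobos, by a factor of ≈ 114

Tidal stretch scales as M/d³; compute that for each body.
Phobos: (1.07 × 10¹⁶) / (9.38 × 10⁶)³ = 1.297 × 10⁻⁵
Deimos: (1.48 × 10¹⁵) / (2.35 × 10⁷)³ = 1.140 × 10⁻⁷
Ratio (larger/smaller) = 114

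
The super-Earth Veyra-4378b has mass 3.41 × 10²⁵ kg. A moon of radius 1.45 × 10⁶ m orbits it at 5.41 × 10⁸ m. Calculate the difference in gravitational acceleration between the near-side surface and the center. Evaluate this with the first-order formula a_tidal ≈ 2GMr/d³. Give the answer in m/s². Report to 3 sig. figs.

Δg = 2GMr/d³
   = 2 × (6.674 × 10⁻¹¹) × (3.41 × 10²⁵) × (1.45 × 10⁶) / (5.41 × 10⁸)³
   = 4.17 × 10⁻⁵ m/s²

4.17 × 10⁻⁵ m/s²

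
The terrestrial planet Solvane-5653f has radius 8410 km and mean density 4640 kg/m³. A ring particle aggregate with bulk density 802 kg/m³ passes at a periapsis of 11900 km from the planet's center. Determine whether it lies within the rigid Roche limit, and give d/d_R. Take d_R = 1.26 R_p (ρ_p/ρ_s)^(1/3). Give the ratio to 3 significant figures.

inside; d/d_R ≈ 0.626

d_R = 1.26 × (8410 km) × (4640/802)^(1/3) = 19020 km
d/d_R = (11900) / (19020) = 0.626
Since d/d_R < 1, the body is inside the Roche limit.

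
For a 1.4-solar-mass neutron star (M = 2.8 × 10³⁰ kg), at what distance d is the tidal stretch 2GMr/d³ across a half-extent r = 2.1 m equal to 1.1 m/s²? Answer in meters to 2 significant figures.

8.9 × 10⁶ m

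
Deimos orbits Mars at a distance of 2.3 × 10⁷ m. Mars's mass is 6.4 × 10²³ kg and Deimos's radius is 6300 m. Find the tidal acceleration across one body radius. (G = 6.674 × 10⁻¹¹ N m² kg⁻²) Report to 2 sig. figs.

4.4 × 10⁻⁵ m/s²

Δg = 2GMr/d³
   = 2 × (6.674 × 10⁻¹¹) × (6.4 × 10²³) × (6300) / (2.3 × 10⁷)³
   = 4.4 × 10⁻⁵ m/s²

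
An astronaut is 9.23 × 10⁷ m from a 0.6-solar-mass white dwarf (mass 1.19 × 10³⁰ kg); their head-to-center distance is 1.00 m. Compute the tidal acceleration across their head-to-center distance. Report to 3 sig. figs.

Δa = 2GMr/d³
   = 2 × (6.674 × 10⁻¹¹) × (1.19 × 10³⁰) × (1.00) / (9.23 × 10⁷)³
   = 2.02 × 10⁻⁴ m/s²

2.02 × 10⁻⁴ m/s²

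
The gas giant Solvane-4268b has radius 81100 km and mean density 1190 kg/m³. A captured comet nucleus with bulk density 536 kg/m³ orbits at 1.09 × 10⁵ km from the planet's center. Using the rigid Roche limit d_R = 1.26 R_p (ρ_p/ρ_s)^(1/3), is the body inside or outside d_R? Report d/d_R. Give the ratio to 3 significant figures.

d_R = 1.26 × (81100 km) × (1190/536)^(1/3) = 1.333 × 10⁵ km
d/d_R = (1.09 × 10⁵) / (1.333 × 10⁵) = 0.818
Since d/d_R < 1, the body is inside the Roche limit.

inside; d/d_R ≈ 0.818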